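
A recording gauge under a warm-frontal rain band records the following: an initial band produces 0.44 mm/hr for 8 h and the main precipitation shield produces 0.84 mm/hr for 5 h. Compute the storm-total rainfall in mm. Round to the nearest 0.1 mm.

Total = Σ Rᵢ Δtᵢ = 0.44 × 8 + 0.84 × 5
      = 3.52 + 4.2 = 7.7 mm.

total ≈ 7.7 mm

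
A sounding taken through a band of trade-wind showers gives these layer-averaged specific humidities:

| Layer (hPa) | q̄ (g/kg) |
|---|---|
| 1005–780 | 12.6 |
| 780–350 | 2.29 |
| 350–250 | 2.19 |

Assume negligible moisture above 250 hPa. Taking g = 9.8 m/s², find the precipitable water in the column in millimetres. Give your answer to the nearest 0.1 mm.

Precipitable water is the column-integrated vapour mass per unit area: PW = (1/g) Σ q̄ Δp, with q in kg/kg and Δp in Pa (1 kg/m² of water = 1 mm).
Layer 1005–780 hPa: Δp = 225 hPa = 22500 Pa, q̄ = 0.0126 kg/kg → 0.0126 × 22500 / 9.8 = 28.93 mm
Layer 780–350 hPa: Δp = 430 hPa = 43000 Pa, q̄ = 0.00229 kg/kg → 0.00229 × 43000 / 9.8 = 10.05 mm
Layer 350–250 hPa: Δp = 100 hPa = 10000 Pa, q̄ = 0.00219 kg/kg → 0.00219 × 10000 / 9.8 = 2.23 mm
PW = 28.93 + 10.05 + 2.23 = 41.21 ≈ 41.2 mm.

PW ≈ 41.2 mm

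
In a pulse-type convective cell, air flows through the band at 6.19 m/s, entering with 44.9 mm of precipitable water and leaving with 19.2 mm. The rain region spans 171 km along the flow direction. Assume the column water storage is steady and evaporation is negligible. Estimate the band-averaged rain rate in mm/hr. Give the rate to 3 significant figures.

Column moisture flux per unit crosswind length is F = V × PW.
Inflow: F_in = 6.19 × 44.9 = 277.931 mm·m/s
Outflow: F_out = 6.19 × 19.2 = 118.848 mm·m/s
Steady-state rate R = (F_in − F_out)/L = (277.931 − 118.848) / 171000 m = 9.303e-04 mm/s.
R = 9.303e-04 × 3600 = 3.35 mm/hr.

R ≈ 3.35 mm/hr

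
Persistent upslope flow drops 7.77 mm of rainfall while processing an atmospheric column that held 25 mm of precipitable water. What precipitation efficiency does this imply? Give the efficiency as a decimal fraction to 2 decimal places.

ε ≈ 0.31

ε = rainfall / PW = 7.77 / 25 = 0.31.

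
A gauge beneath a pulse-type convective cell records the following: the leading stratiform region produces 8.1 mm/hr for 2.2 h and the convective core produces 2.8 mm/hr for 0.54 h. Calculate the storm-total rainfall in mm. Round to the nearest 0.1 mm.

total ≈ 19.3 mm

Total = Σ Rᵢ Δtᵢ = 8.1 × 2.2 + 2.8 × 0.54
      = 17.82 + 1.512 = 19.3 mm.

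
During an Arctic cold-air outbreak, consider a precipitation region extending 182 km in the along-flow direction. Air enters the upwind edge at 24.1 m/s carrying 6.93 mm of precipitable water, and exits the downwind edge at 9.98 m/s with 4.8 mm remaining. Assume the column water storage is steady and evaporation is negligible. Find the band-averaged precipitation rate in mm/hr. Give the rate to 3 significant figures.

R ≈ 2.36 mm/hr

Column moisture flux per unit crosswind length is F = V × PW.
Inflow: F_in = 24.1 × 6.93 = 167.013 mm·m/s
Outflow: F_out = 9.98 × 4.8 = 47.904 mm·m/s
Steady-state rate R = (F_in − F_out)/L = (167.013 − 47.904) / 182000 m = 6.544e-04 mm/s.
R = 6.544e-04 × 3600 = 2.36 mm/hr.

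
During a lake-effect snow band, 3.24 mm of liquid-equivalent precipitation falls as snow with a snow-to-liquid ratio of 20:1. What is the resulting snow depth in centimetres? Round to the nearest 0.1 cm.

snow depth ≈ 6.5 cm

Snow depth = liquid × ratio = 3.24 mm × 20 = 64.8 mm = 6.5 cm.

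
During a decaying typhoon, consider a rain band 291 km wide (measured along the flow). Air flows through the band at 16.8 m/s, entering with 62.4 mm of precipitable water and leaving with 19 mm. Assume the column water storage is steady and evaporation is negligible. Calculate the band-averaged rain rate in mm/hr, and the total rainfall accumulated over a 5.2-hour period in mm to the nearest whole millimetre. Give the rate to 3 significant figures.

R ≈ 9.02 mm/hr; total ≈ 47 mm

Column moisture flux per unit crosswind length is F = V × PW.
Inflow: F_in = 16.8 × 62.4 = 1048.32 mm·m/s
Outflow: F_out = 16.8 × 19 = 319.2 mm·m/s
Steady-state rate R = (F_in − F_out)/L = (1048.32 − 319.2) / 291000 m = 2.506e-03 mm/s.
R = 2.506e-03 × 3600 = 9.02 mm/hr.
Over 5.2 h: total = 9.02 × 5.2 = 46.904 ≈ 47 mm.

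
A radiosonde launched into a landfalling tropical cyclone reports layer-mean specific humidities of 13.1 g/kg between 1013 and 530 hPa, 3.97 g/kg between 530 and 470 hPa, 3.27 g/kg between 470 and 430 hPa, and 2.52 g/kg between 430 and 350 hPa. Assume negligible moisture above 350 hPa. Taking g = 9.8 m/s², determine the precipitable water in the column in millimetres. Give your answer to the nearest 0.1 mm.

Precipitable water is the column-integrated vapour mass per unit area: PW = (1/g) Σ q̄ Δp, with q in kg/kg and Δp in Pa (1 kg/m² of water = 1 mm).
Layer 1013–530 hPa: Δp = 483 hPa = 48300 Pa, q̄ = 0.0131 kg/kg → 0.0131 × 48300 / 9.8 = 64.56 mm
Layer 530–470 hPa: Δp = 60 hPa = 6000 Pa, q̄ = 0.00397 kg/kg → 0.00397 × 6000 / 9.8 = 2.43 mm
Layer 470–430 hPa: Δp = 40 hPa = 4000 Pa, q̄ = 0.00327 kg/kg → 0.00327 × 4000 / 9.8 = 1.33 mm
Layer 430–350 hPa: Δp = 80 hPa = 8000 Pa, q̄ = 0.00252 kg/kg → 0.00252 × 8000 / 9.8 = 2.06 mm
PW = 64.56 + 2.43 + 1.33 + 2.06 = 70.38 ≈ 70.4 mm.

PW ≈ 70.4 mm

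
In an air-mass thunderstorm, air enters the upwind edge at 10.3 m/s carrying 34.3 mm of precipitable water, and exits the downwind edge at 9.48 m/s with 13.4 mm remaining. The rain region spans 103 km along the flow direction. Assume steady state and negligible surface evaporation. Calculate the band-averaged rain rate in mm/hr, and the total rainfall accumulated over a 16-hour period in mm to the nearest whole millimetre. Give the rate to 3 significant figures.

Column moisture flux per unit crosswind length is F = V × PW.
Inflow: F_in = 10.3 × 34.3 = 353.29 mm·m/s
Outflow: F_out = 9.48 × 13.4 = 127.032 mm·m/s
Steady-state rate R = (F_in − F_out)/L = (353.29 − 127.032) / 103000 m = 2.197e-03 mm/s.
R = 2.197e-03 × 3600 = 7.91 mm/hr.
Over 16 h: total = 7.91 × 16 = 126.56 ≈ 127 mm.

R ≈ 7.91 mm/hr; total ≈ 127 mm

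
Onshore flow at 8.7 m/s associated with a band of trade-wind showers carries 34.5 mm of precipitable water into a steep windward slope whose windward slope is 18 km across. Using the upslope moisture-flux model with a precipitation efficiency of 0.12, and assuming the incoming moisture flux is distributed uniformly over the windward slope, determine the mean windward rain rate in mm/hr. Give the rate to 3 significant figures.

R ≈ 7.20 mm/hr

Incoming column moisture flux per unit ridge length: F = V × PW = 8.7 × 34.5 = 300.15 mm·m/s.
Spread over the 18 km slope with efficiency ε = 0.12: R = ε·F/W = 0.12 × 300.15 / 18000 m = 2.001e-03 mm/s.
R = 2.001e-03 × 3600 = 7.20 mm/hr.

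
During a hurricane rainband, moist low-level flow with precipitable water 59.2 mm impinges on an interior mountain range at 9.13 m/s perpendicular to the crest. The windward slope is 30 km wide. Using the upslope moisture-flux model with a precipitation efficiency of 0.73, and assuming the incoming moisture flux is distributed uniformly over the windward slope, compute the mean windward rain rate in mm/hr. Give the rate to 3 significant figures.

Incoming column moisture flux per unit ridge length: F = V × PW = 9.13 × 59.2 = 540.496 mm·m/s.
Spread over the 30 km slope with efficiency ε = 0.73: R = ε·F/W = 0.73 × 540.496 / 30000 m = 1.315e-02 mm/s.
R = 1.315e-02 × 3600 = 47.3 mm/hr.

R ≈ 47.3 mm/hr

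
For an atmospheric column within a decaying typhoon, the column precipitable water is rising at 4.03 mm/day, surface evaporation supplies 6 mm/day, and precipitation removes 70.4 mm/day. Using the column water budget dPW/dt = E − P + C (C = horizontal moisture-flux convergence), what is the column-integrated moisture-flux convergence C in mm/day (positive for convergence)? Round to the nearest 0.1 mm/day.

dPW/dt = +4.03 mm/day.
C = dPW/dt − E + P = (+4.03) − 6 + 70.4 = 68.4 mm/day.

C ≈ 68.4 mm/day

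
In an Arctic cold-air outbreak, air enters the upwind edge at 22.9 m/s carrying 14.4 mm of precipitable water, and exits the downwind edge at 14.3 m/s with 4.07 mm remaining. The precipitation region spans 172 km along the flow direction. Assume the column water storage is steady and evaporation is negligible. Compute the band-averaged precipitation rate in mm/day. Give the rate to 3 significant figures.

R ≈ 136 mm/day

Column moisture flux per unit crosswind length is F = V × PW.
Inflow: F_in = 22.9 × 14.4 = 329.76 mm·m/s
Outflow: F_out = 14.3 × 4.07 = 58.201 mm·m/s
Steady-state rate R = (F_in − F_out)/L = (329.76 − 58.201) / 172000 m = 1.579e-03 mm/s.
R = 1.579e-03 × 3600 × 24 = 136 mm/day.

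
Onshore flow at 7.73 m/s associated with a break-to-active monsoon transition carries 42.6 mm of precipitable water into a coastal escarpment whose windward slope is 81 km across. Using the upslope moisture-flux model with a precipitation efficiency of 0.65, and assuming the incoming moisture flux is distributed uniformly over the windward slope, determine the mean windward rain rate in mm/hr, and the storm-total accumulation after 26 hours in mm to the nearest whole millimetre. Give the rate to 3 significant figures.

R ≈ 9.51 mm/hr; total ≈ 247 mm

Incoming column moisture flux per unit ridge length: F = V × PW = 7.73 × 42.6 = 329.298 mm·m/s.
Spread over the 81 km slope with efficiency ε = 0.65: R = ε·F/W = 0.65 × 329.298 / 81000 m = 2.643e-03 mm/s.
R = 2.643e-03 × 3600 = 9.51 mm/hr.
Over 26 h: total = 9.51 × 26 = 247.26 ≈ 247 mm.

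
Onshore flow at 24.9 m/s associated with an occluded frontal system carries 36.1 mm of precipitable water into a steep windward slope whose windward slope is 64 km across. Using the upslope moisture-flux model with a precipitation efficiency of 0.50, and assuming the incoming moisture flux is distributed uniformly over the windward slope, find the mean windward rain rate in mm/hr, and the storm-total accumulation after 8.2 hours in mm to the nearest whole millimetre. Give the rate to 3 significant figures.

Incoming column moisture flux per unit ridge length: F = V × PW = 24.9 × 36.1 = 898.89 mm·m/s.
Spread over the 64 km slope with efficiency ε = 0.50: R = ε·F/W = 0.50 × 898.89 / 64000 m = 7.023e-03 mm/s.
R = 7.023e-03 × 3600 = 25.3 mm/hr.
Over 8.2 h: total = 25.3 × 8.2 = 207.46 ≈ 207 mm.

R ≈ 25.3 mm/hr; total ≈ 207 mm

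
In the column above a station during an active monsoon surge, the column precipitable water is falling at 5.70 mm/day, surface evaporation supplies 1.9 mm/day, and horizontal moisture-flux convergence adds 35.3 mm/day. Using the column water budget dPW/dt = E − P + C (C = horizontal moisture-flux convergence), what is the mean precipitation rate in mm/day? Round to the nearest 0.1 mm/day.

P ≈ 42.9 mm/day

dPW/dt = -5.70 mm/day.
P = E + C − dPW/dt = 1.9 + (35.3) − (-5.70) = 42.9 mm/day.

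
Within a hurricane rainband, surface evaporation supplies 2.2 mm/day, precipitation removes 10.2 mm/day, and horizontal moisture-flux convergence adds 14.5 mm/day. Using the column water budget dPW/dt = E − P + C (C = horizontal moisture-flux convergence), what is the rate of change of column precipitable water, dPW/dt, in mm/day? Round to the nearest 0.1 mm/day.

dPW/dt = E − P + C = 2.2 − 10.2 + (14.5) = 6.5 mm/day.

dPW/dt ≈ 6.5 mm/day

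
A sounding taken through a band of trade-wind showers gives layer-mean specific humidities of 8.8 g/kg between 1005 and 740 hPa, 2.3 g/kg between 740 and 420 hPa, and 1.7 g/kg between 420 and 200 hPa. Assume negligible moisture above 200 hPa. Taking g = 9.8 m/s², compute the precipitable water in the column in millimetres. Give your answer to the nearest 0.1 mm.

PW ≈ 35.1 mm

Precipitable water is the column-integrated vapour mass per unit area: PW = (1/g) Σ q̄ Δp, with q in kg/kg and Δp in Pa (1 kg/m² of water = 1 mm).
Layer 1005–740 hPa: Δp = 265 hPa = 26500 Pa, q̄ = 0.0088 kg/kg → 0.0088 × 26500 / 9.8 = 23.80 mm
Layer 740–420 hPa: Δp = 320 hPa = 32000 Pa, q̄ = 0.0023 kg/kg → 0.0023 × 32000 / 9.8 = 7.51 mm
Layer 420–200 hPa: Δp = 220 hPa = 22000 Pa, q̄ = 0.0017 kg/kg → 0.0017 × 22000 / 9.8 = 3.82 mm
PW = 23.80 + 7.51 + 3.82 = 35.13 ≈ 35.1 mm.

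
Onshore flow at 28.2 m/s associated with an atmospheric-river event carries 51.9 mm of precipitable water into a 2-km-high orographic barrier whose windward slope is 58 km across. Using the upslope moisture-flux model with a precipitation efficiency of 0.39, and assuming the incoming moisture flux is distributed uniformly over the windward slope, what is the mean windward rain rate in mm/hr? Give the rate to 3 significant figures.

Incoming column moisture flux per unit ridge length: F = V × PW = 28.2 × 51.9 = 1463.58 mm·m/s.
Spread over the 58 km slope with efficiency ε = 0.39: R = ε·F/W = 0.39 × 1463.58 / 58000 m = 9.841e-03 mm/s.
R = 9.841e-03 × 3600 = 35.4 mm/hr.

R ≈ 35.4 mm/hr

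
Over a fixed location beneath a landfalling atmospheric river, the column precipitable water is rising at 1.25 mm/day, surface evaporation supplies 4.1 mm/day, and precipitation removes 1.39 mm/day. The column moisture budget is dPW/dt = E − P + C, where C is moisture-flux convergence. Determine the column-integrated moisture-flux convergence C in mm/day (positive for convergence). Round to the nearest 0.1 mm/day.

dPW/dt = +1.25 mm/day.
C = dPW/dt − E + P = (+1.25) − 4.1 + 1.39 = -1.5 mm/day.

C ≈ -1.5 mm/day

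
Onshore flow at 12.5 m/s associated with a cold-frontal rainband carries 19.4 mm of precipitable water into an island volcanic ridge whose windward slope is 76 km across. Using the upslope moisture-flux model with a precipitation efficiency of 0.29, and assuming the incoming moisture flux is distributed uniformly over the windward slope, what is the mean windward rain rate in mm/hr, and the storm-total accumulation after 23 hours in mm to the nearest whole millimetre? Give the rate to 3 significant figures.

Incoming column moisture flux per unit ridge length: F = V × PW = 12.5 × 19.4 = 242.5 mm·m/s.
Spread over the 76 km slope with efficiency ε = 0.29: R = ε·F/W = 0.29 × 242.5 / 76000 m = 9.253e-04 mm/s.
R = 9.253e-04 × 3600 = 3.33 mm/hr.
Over 23 h: total = 3.33 × 23 = 76.59 ≈ 77 mm.

R ≈ 3.33 mm/hr; total ≈ 77 mm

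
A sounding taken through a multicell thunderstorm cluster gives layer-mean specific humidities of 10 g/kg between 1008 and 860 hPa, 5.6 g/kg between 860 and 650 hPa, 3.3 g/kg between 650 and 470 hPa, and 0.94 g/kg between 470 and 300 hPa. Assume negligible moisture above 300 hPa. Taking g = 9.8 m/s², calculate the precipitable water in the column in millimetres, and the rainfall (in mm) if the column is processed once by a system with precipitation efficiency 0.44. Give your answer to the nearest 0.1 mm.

Precipitable water is the column-integrated vapour mass per unit area: PW = (1/g) Σ q̄ Δp, with q in kg/kg and Δp in Pa (1 kg/m² of water = 1 mm).
Layer 1008–860 hPa: Δp = 148 hPa = 14800 Pa, q̄ = 0.01 kg/kg → 0.01 × 14800 / 9.8 = 15.10 mm
Layer 860–650 hPa: Δp = 210 hPa = 21000 Pa, q̄ = 0.0056 kg/kg → 0.0056 × 21000 / 9.8 = 12.00 mm
Layer 650–470 hPa: Δp = 180 hPa = 18000 Pa, q̄ = 0.0033 kg/kg → 0.0033 × 18000 / 9.8 = 6.06 mm
Layer 470–300 hPa: Δp = 170 hPa = 17000 Pa, q̄ = 0.00094 kg/kg → 0.00094 × 17000 / 9.8 = 1.63 mm
PW = 15.10 + 12.00 + 6.06 + 1.63 = 34.79 ≈ 34.8 mm.
Rainfall = ε × PW = 0.44 × 34.8 = 15.3 mm.

PW ≈ 34.8 mm; rainfall ≈ 15.3 mm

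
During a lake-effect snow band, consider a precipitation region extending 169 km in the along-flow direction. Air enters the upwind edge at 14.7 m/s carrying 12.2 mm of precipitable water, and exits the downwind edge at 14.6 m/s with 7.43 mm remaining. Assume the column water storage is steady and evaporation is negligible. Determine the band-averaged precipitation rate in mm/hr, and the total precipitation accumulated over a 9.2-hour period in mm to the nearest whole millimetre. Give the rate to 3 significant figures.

Column moisture flux per unit crosswind length is F = V × PW.
Inflow: F_in = 14.7 × 12.2 = 179.34 mm·m/s
Outflow: F_out = 14.6 × 7.43 = 108.478 mm·m/s
Steady-state rate R = (F_in − F_out)/L = (179.34 − 108.478) / 169000 m = 4.193e-04 mm/s.
R = 4.193e-04 × 3600 = 1.51 mm/hr.
Over 9.2 h: total = 1.51 × 9.2 = 13.892 ≈ 14 mm.

R ≈ 1.51 mm/hr; total ≈ 14 mm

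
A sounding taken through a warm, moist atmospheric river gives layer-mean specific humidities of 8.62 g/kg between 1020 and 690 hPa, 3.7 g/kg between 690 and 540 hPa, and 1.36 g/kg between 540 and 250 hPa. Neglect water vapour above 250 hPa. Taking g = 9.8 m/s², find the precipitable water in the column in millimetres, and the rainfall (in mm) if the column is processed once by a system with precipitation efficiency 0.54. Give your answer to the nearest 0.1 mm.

PW ≈ 38.7 mm; rainfall ≈ 20.9 mm

Precipitable water is the column-integrated vapour mass per unit area: PW = (1/g) Σ q̄ Δp, with q in kg/kg and Δp in Pa (1 kg/m² of water = 1 mm).
Layer 1020–690 hPa: Δp = 330 hPa = 33000 Pa, q̄ = 0.00862 kg/kg → 0.00862 × 33000 / 9.8 = 29.03 mm
Layer 690–540 hPa: Δp = 150 hPa = 15000 Pa, q̄ = 0.0037 kg/kg → 0.0037 × 15000 / 9.8 = 5.66 mm
Layer 540–250 hPa: Δp = 290 hPa = 29000 Pa, q̄ = 0.00136 kg/kg → 0.00136 × 29000 / 9.8 = 4.02 mm
PW = 29.03 + 5.66 + 4.02 = 38.71 ≈ 38.7 mm.
Rainfall = ε × PW = 0.54 × 38.7 = 20.9 mm.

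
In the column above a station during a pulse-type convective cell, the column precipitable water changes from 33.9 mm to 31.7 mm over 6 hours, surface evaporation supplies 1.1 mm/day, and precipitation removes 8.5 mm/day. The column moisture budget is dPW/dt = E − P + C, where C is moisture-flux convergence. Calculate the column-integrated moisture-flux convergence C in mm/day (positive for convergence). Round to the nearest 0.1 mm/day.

C ≈ -1.4 mm/day

dPW/dt = (31.7 − 33.9) mm / (6/24 day) = -8.800 mm/day.
C = dPW/dt − E + P = (-8.800) − 1.1 + 8.5 = -1.4 mm/day.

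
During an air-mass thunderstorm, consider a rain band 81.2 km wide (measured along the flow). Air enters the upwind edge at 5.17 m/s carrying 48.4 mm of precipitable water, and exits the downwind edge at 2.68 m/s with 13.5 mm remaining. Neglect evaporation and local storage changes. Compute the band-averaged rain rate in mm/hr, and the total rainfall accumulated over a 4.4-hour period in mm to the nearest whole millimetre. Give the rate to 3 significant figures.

R ≈ 9.49 mm/hr; total ≈ 42 mm

Column moisture flux per unit crosswind length is F = V × PW.
Inflow: F_in = 5.17 × 48.4 = 250.228 mm·m/s
Outflow: F_out = 2.68 × 13.5 = 36.18 mm·m/s
Steady-state rate R = (F_in − F_out)/L = (250.228 − 36.18) / 81200 m = 2.636e-03 mm/s.
R = 2.636e-03 × 3600 = 9.49 mm/hr.
Over 4.4 h: total = 9.49 × 4.4 = 41.756 ≈ 42 mm.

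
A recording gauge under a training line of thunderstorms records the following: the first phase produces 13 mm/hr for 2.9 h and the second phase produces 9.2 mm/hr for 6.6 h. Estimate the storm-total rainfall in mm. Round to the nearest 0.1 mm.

total ≈ 98.4 mm

Total = Σ Rᵢ Δtᵢ = 13 × 2.9 + 9.2 × 6.6
      = 37.7 + 60.72 = 98.4 mm.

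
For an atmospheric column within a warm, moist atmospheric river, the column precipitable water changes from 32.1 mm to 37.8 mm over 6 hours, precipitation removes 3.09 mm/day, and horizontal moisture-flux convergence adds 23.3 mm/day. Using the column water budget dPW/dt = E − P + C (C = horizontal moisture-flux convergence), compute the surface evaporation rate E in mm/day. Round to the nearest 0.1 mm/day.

dPW/dt = (37.8 − 32.1) mm / (6/24 day) = +22.800 mm/day.
E = dPW/dt + P − C = (+22.800) + 3.09 − (23.3) = 2.6 mm/day.

E ≈ 2.6 mm/day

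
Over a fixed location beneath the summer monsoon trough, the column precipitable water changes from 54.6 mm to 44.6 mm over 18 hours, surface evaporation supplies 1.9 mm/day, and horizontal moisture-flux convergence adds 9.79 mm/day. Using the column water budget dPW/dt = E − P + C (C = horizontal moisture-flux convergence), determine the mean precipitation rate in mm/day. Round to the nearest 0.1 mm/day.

P ≈ 25.0 mm/day

dPW/dt = (44.6 − 54.6) mm / (18/24 day) = -13.333 mm/day.
P = E + C − dPW/dt = 1.9 + (9.79) − (-13.333) = 25.0 mm/day.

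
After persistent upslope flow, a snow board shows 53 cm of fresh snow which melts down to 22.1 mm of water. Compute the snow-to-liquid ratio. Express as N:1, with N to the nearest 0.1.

Ratio = snow depth / SWE = 530 mm / 22.1 mm = 24.0, i.e. 24.0:1.

ratio ≈ 24.0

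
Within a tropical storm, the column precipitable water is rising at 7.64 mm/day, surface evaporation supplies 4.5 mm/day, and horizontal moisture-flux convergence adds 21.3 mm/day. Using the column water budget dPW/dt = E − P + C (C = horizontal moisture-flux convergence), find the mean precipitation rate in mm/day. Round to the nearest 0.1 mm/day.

dPW/dt = +7.64 mm/day.
P = E + C − dPW/dt = 4.5 + (21.3) − (+7.64) = 18.2 mm/day.

P ≈ 18.2 mm/day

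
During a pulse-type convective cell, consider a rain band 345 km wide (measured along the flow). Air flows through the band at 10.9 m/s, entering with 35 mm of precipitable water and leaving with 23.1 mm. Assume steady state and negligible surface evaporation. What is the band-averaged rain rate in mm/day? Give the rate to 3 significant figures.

R ≈ 32.5 mm/day

Column moisture flux per unit crosswind length is F = V × PW.
Inflow: F_in = 10.9 × 35 = 381.5 mm·m/s
Outflow: F_out = 10.9 × 23.1 = 251.79 mm·m/s
Steady-state rate R = (F_in − F_out)/L = (381.5 − 251.79) / 345000 m = 3.760e-04 mm/s.
R = 3.760e-04 × 3600 × 24 = 32.5 mm/day.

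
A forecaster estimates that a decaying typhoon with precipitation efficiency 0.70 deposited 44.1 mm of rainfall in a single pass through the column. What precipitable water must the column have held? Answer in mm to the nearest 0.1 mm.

PW ≈ 63.0 mm

PW = rainfall / ε = 44.1 / 0.70 = 63.0 mm.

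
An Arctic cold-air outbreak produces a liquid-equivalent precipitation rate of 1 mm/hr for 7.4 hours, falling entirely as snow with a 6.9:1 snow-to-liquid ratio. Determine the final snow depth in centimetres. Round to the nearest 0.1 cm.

snow depth ≈ 5.1 cm

Liquid-equivalent depth = 1 × 7.4 = 7.4 mm.
Snow depth = 7.4 mm × 6.9 = 51.06 mm = 5.1 cm.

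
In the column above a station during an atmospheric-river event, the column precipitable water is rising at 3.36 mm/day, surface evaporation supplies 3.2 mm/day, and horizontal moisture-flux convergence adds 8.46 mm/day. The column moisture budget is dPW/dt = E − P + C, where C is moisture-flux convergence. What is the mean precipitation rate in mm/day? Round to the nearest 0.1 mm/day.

P ≈ 8.3 mm/day

dPW/dt = +3.36 mm/day.
P = E + C − dPW/dt = 3.2 + (8.46) − (+3.36) = 8.3 mm/day.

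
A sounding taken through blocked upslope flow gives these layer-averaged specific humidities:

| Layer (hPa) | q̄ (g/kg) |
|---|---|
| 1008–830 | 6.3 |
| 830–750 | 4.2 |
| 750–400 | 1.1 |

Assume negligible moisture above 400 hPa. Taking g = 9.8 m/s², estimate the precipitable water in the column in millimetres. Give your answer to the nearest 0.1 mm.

Precipitable water is the column-integrated vapour mass per unit area: PW = (1/g) Σ q̄ Δp, with q in kg/kg and Δp in Pa (1 kg/m² of water = 1 mm).
Layer 1008–830 hPa: Δp = 178 hPa = 17800 Pa, q̄ = 0.0063 kg/kg → 0.0063 × 17800 / 9.8 = 11.44 mm
Layer 830–750 hPa: Δp = 80 hPa = 8000 Pa, q̄ = 0.0042 kg/kg → 0.0042 × 8000 / 9.8 = 3.43 mm
Layer 750–400 hPa: Δp = 350 hPa = 35000 Pa, q̄ = 0.0011 kg/kg → 0.0011 × 35000 / 9.8 = 3.93 mm
PW = 11.44 + 3.43 + 3.93 = 18.80 ≈ 18.8 mm.

PW ≈ 18.8 mm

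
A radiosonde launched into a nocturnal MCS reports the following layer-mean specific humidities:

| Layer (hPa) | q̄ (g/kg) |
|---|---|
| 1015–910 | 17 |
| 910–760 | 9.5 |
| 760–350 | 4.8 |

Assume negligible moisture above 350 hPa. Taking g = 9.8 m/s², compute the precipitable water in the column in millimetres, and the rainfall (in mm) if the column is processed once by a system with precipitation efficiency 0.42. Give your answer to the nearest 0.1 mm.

Precipitable water is the column-integrated vapour mass per unit area: PW = (1/g) Σ q̄ Δp, with q in kg/kg and Δp in Pa (1 kg/m² of water = 1 mm).
Layer 1015–910 hPa: Δp = 105 hPa = 10500 Pa, q̄ = 0.017 kg/kg → 0.017 × 10500 / 9.8 = 18.21 mm
Layer 910–760 hPa: Δp = 150 hPa = 15000 Pa, q̄ = 0.0095 kg/kg → 0.0095 × 15000 / 9.8 = 14.54 mm
Layer 760–350 hPa: Δp = 410 hPa = 41000 Pa, q̄ = 0.0048 kg/kg → 0.0048 × 41000 / 9.8 = 20.08 mm
PW = 18.21 + 14.54 + 20.08 = 52.83 ≈ 52.8 mm.
Rainfall = ε × PW = 0.42 × 52.8 = 22.2 mm.

PW ≈ 52.8 mm; rainfall ≈ 22.2 mm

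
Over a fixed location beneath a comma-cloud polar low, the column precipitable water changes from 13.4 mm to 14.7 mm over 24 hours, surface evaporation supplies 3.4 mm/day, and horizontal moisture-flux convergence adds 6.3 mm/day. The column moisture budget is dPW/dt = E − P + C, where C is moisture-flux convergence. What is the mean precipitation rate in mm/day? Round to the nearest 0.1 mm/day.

dPW/dt = (14.7 − 13.4) mm / (24/24 day) = +1.300 mm/day.
P = E + C − dPW/dt = 3.4 + (6.3) − (+1.300) = 8.4 mm/day.

P ≈ 8.4 mm/day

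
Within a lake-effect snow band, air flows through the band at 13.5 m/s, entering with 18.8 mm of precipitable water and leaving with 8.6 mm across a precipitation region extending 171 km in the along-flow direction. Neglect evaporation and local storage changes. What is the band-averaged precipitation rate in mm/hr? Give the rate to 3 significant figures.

Column moisture flux per unit crosswind length is F = V × PW.
Inflow: F_in = 13.5 × 18.8 = 253.8 mm·m/s
Outflow: F_out = 13.5 × 8.6 = 116.1 mm·m/s
Steady-state rate R = (F_in − F_out)/L = (253.8 − 116.1) / 171000 m = 8.053e-04 mm/s.
R = 8.053e-04 × 3600 = 2.90 mm/hr.

R ≈ 2.90 mm/hr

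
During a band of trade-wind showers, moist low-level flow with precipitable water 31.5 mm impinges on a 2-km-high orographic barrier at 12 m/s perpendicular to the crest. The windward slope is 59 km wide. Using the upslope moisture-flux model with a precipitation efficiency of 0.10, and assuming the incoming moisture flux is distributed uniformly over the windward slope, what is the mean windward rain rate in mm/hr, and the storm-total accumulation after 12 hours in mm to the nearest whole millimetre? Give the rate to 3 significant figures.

Incoming column moisture flux per unit ridge length: F = V × PW = 12 × 31.5 = 378 mm·m/s.
Spread over the 59 km slope with efficiency ε = 0.10: R = ε·F/W = 0.10 × 378 / 59000 m = 6.407e-04 mm/s.
R = 6.407e-04 × 3600 = 2.31 mm/hr.
Over 12 h: total = 2.31 × 12 = 27.72 ≈ 28 mm.

R ≈ 2.31 mm/hr; total ≈ 28 mm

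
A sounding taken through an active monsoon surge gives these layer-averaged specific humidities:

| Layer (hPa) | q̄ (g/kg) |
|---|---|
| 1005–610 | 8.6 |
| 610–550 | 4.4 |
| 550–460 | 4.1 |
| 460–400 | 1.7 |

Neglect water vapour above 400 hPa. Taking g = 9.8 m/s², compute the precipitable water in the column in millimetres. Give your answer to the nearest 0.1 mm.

PW ≈ 42.2 mm

Precipitable water is the column-integrated vapour mass per unit area: PW = (1/g) Σ q̄ Δp, with q in kg/kg and Δp in Pa (1 kg/m² of water = 1 mm).
Layer 1005–610 hPa: Δp = 395 hPa = 39500 Pa, q̄ = 0.0086 kg/kg → 0.0086 × 39500 / 9.8 = 34.66 mm
Layer 610–550 hPa: Δp = 60 hPa = 6000 Pa, q̄ = 0.0044 kg/kg → 0.0044 × 6000 / 9.8 = 2.69 mm
Layer 550–460 hPa: Δp = 90 hPa = 9000 Pa, q̄ = 0.0041 kg/kg → 0.0041 × 9000 / 9.8 = 3.77 mm
Layer 460–400 hPa: Δp = 60 hPa = 6000 Pa, q̄ = 0.0017 kg/kg → 0.0017 × 6000 / 9.8 = 1.04 mm
PW = 34.66 + 2.69 + 3.77 + 1.04 = 42.16 ≈ 42.2 mm.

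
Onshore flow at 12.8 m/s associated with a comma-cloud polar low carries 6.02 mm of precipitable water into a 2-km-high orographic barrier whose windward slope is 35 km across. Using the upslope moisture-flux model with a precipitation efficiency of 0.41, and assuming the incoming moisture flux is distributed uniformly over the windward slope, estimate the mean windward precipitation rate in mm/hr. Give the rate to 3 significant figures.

R ≈ 3.25 mm/hr

Incoming column moisture flux per unit ridge length: F = V × PW = 12.8 × 6.02 = 77.056 mm·m/s.
Spread over the 35 km slope with efficiency ε = 0.41: R = ε·F/W = 0.41 × 77.056 / 35000 m = 9.027e-04 mm/s.
R = 9.027e-04 × 3600 = 3.25 mm/hr.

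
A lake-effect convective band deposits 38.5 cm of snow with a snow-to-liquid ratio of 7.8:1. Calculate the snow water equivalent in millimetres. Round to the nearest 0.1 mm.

SWE ≈ 49.4 mm

SWE = snow depth / ratio = 38.5 cm / 7.8 = 4.936 cm = 49.4 mm.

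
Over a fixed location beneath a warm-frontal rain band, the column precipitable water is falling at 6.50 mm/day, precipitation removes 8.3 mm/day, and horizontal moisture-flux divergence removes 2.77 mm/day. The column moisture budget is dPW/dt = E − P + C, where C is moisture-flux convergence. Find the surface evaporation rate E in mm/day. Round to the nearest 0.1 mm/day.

dPW/dt = -6.50 mm/day.
E = dPW/dt + P − C = (-6.50) + 8.3 − (-2.77) = 4.6 mm/day.

E ≈ 4.6 mm/day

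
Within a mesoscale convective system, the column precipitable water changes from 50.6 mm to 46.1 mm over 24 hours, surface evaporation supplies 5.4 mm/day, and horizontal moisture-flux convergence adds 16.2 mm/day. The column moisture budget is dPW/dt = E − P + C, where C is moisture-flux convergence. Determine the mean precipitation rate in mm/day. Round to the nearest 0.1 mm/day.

P ≈ 26.1 mm/day

dPW/dt = (46.1 − 50.6) mm / (24/24 day) = -4.500 mm/day.
P = E + C − dPW/dt = 5.4 + (16.2) − (-4.500) = 26.1 mm/day.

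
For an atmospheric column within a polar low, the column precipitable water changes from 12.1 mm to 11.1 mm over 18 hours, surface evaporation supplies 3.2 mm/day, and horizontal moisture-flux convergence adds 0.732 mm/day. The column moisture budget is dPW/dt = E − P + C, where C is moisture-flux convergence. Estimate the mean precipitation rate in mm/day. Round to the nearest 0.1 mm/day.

dPW/dt = (11.1 − 12.1) mm / (18/24 day) = -1.333 mm/day.
P = E + C − dPW/dt = 3.2 + (0.732) − (-1.333) = 5.3 mm/day.

P ≈ 5.3 mm/day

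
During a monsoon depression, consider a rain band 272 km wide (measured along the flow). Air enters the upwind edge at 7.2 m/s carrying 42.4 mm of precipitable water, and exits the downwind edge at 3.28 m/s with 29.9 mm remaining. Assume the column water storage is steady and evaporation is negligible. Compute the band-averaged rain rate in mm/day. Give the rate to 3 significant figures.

R ≈ 65.8 mm/day

Column moisture flux per unit crosswind length is F = V × PW.
Inflow: F_in = 7.2 × 42.4 = 305.28 mm·m/s
Outflow: F_out = 3.28 × 29.9 = 98.072 mm·m/s
Steady-state rate R = (F_in − F_out)/L = (305.28 − 98.072) / 272000 m = 7.618e-04 mm/s.
R = 7.618e-04 × 3600 × 24 = 65.8 mm/day.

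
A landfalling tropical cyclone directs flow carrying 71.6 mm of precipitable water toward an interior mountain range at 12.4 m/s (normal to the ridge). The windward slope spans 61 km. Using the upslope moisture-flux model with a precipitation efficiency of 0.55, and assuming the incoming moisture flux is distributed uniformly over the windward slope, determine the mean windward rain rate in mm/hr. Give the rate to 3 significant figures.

R ≈ 28.8 mm/hr

Incoming column moisture flux per unit ridge length: F = V × PW = 12.4 × 71.6 = 887.84 mm·m/s.
Spread over the 61 km slope with efficiency ε = 0.55: R = ε·F/W = 0.55 × 887.84 / 61000 m = 8.005e-03 mm/s.
R = 8.005e-03 × 3600 = 28.8 mm/hr.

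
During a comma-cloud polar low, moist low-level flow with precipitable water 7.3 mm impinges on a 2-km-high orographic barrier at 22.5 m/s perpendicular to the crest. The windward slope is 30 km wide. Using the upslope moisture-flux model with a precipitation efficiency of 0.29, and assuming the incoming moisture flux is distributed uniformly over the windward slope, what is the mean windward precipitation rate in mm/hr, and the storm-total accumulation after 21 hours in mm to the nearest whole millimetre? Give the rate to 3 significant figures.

R ≈ 5.72 mm/hr; total ≈ 120 mm

Incoming column moisture flux per unit ridge length: F = V × PW = 22.5 × 7.3 = 164.25 mm·m/s.
Spread over the 30 km slope with efficiency ε = 0.29: R = ε·F/W = 0.29 × 164.25 / 30000 m = 1.588e-03 mm/s.
R = 1.588e-03 × 3600 = 5.72 mm/hr.
Over 21 h: total = 5.72 × 21 = 120.12 ≈ 120 mm.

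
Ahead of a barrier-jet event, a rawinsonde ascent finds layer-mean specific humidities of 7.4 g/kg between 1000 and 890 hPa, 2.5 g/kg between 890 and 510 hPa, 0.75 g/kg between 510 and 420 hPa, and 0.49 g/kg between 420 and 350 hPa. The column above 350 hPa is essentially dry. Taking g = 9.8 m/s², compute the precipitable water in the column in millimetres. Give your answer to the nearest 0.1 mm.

PW ≈ 19.0 mm

Precipitable water is the column-integrated vapour mass per unit area: PW = (1/g) Σ q̄ Δp, with q in kg/kg and Δp in Pa (1 kg/m² of water = 1 mm).
Layer 1000–890 hPa: Δp = 110 hPa = 11000 Pa, q̄ = 0.0074 kg/kg → 0.0074 × 11000 / 9.8 = 8.31 mm
Layer 890–510 hPa: Δp = 380 hPa = 38000 Pa, q̄ = 0.0025 kg/kg → 0.0025 × 38000 / 9.8 = 9.69 mm
Layer 510–420 hPa: Δp = 90 hPa = 9000 Pa, q̄ = 0.00075 kg/kg → 0.00075 × 9000 / 9.8 = 0.69 mm
Layer 420–350 hPa: Δp = 70 hPa = 7000 Pa, q̄ = 0.00049 kg/kg → 0.00049 × 7000 / 9.8 = 0.35 mm
PW = 8.31 + 9.69 + 0.69 + 0.35 = 19.04 ≈ 19.0 mm.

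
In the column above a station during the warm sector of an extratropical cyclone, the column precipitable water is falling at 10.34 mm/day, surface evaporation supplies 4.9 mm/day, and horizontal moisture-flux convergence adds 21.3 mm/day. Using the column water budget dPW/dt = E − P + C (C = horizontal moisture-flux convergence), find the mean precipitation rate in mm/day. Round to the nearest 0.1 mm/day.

dPW/dt = -10.34 mm/day.
P = E + C − dPW/dt = 4.9 + (21.3) − (-10.34) = 36.5 mm/day.

P ≈ 36.5 mm/day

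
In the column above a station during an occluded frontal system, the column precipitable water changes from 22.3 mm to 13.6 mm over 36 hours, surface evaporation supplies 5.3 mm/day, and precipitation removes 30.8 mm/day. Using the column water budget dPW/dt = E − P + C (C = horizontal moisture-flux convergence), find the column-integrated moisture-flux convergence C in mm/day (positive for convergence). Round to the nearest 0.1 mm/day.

C ≈ 19.7 mm/day

dPW/dt = (13.6 − 22.3) mm / (36/24 day) = -5.800 mm/day.
C = dPW/dt − E + P = (-5.800) − 5.3 + 30.8 = 19.7 mm/day.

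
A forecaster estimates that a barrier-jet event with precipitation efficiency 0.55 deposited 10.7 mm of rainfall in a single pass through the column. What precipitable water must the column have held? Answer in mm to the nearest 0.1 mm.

PW = rainfall / ε = 10.7 / 0.55 = 19.5 mm.

PW ≈ 19.5 mm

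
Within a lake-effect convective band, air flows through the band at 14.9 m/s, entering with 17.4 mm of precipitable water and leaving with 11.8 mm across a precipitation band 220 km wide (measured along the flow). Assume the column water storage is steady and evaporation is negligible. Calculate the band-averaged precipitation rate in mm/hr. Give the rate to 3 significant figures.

R ≈ 1.37 mm/hr

Column moisture flux per unit crosswind length is F = V × PW.
Inflow: F_in = 14.9 × 17.4 = 259.26 mm·m/s
Outflow: F_out = 14.9 × 11.8 = 175.82 mm·m/s
Steady-state rate R = (F_in − F_out)/L = (259.26 − 175.82) / 220000 m = 3.793e-04 mm/s.
R = 3.793e-04 × 3600 = 1.37 mm/hr.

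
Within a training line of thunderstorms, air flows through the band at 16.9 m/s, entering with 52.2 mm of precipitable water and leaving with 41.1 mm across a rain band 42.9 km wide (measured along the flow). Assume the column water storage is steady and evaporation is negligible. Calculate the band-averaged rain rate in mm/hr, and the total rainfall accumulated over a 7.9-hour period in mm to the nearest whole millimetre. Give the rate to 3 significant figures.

R ≈ 15.7 mm/hr; total ≈ 124 mm

Column moisture flux per unit crosswind length is F = V × PW.
Inflow: F_in = 16.9 × 52.2 = 882.18 mm·m/s
Outflow: F_out = 16.9 × 41.1 = 694.59 mm·m/s
Steady-state rate R = (F_in − F_out)/L = (882.18 − 694.59) / 42900 m = 4.373e-03 mm/s.
R = 4.373e-03 × 3600 = 15.7 mm/hr.
Over 7.9 h: total = 15.7 × 7.9 = 124.03 ≈ 124 mm.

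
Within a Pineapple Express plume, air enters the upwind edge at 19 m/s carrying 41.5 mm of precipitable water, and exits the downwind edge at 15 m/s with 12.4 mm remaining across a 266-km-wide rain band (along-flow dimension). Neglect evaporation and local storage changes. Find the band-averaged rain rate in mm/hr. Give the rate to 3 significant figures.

Column moisture flux per unit crosswind length is F = V × PW.
Inflow: F_in = 19 × 41.5 = 788.5 mm·m/s
Outflow: F_out = 15 × 12.4 = 186 mm·m/s
Steady-state rate R = (F_in − F_out)/L = (788.5 − 186) / 266000 m = 2.265e-03 mm/s.
R = 2.265e-03 × 3600 = 8.15 mm/hr.

R ≈ 8.15 mm/hr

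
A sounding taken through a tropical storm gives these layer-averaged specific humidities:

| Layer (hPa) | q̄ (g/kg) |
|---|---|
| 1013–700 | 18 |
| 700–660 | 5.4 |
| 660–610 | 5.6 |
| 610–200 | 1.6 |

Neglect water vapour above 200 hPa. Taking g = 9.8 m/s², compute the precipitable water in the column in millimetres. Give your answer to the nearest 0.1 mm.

PW ≈ 69.2 mm

Precipitable water is the column-integrated vapour mass per unit area: PW = (1/g) Σ q̄ Δp, with q in kg/kg and Δp in Pa (1 kg/m² of water = 1 mm).
Layer 1013–700 hPa: Δp = 313 hPa = 31300 Pa, q̄ = 0.018 kg/kg → 0.018 × 31300 / 9.8 = 57.49 mm
Layer 700–660 hPa: Δp = 40 hPa = 4000 Pa, q̄ = 0.0054 kg/kg → 0.0054 × 4000 / 9.8 = 2.20 mm
Layer 660–610 hPa: Δp = 50 hPa = 5000 Pa, q̄ = 0.0056 kg/kg → 0.0056 × 5000 / 9.8 = 2.86 mm
Layer 610–200 hPa: Δp = 410 hPa = 41000 Pa, q̄ = 0.0016 kg/kg → 0.0016 × 41000 / 9.8 = 6.69 mm
PW = 57.49 + 2.20 + 2.86 + 6.69 = 69.24 ≈ 69.2 mm.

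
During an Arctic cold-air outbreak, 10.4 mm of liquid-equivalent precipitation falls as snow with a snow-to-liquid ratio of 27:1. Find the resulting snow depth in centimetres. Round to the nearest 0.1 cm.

snow depth ≈ 28.1 cm

Snow depth = liquid × ratio = 10.4 mm × 27 = 280.8 mm = 28.1 cm.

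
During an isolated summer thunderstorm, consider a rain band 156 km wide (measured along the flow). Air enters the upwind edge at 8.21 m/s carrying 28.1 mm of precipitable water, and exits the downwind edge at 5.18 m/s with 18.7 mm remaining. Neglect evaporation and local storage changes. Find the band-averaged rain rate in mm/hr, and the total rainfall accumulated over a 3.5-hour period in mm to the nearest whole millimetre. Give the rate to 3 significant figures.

R ≈ 3.09 mm/hr; total ≈ 11 mm

Column moisture flux per unit crosswind length is F = V × PW.
Inflow: F_in = 8.21 × 28.1 = 230.701 mm·m/s
Outflow: F_out = 5.18 × 18.7 = 96.866 mm·m/s
Steady-state rate R = (F_in − F_out)/L = (230.701 − 96.866) / 156000 m = 8.579e-04 mm/s.
R = 8.579e-04 × 3600 = 3.09 mm/hr.
Over 3.5 h: total = 3.09 × 3.5 = 10.815 ≈ 11 mm.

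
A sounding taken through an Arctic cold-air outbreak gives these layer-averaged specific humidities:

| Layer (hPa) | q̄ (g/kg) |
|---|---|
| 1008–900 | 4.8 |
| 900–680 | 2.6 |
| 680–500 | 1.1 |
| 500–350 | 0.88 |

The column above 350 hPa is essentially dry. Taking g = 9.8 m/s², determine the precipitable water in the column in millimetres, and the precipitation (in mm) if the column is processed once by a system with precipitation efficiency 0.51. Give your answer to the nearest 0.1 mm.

Precipitable water is the column-integrated vapour mass per unit area: PW = (1/g) Σ q̄ Δp, with q in kg/kg and Δp in Pa (1 kg/m² of water = 1 mm).
Layer 1008–900 hPa: Δp = 108 hPa = 10800 Pa, q̄ = 0.0048 kg/kg → 0.0048 × 10800 / 9.8 = 5.29 mm
Layer 900–680 hPa: Δp = 220 hPa = 22000 Pa, q̄ = 0.0026 kg/kg → 0.0026 × 22000 / 9.8 = 5.84 mm
Layer 680–500 hPa: Δp = 180 hPa = 18000 Pa, q̄ = 0.0011 kg/kg → 0.0011 × 18000 / 9.8 = 2.02 mm
Layer 500–350 hPa: Δp = 150 hPa = 15000 Pa, q̄ = 0.00088 kg/kg → 0.00088 × 15000 / 9.8 = 1.35 mm
PW = 5.29 + 5.84 + 2.02 + 1.35 = 14.50 ≈ 14.5 mm.
Precipitation = ε × PW = 0.51 × 14.5 = 7.4 mm.

PW ≈ 14.5 mm; precipitation ≈ 7.4 mm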